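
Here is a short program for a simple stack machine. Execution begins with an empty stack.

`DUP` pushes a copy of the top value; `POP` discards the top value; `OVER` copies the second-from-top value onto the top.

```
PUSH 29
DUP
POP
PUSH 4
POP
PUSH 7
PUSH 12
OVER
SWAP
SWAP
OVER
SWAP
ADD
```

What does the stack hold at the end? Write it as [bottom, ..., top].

[29, 7, 12, 19]

PUSH 29 → 29
DUP     → 29 29
POP     → 29
PUSH 4  → 29 4
POP     → 29
PUSH 7  → 29 7
PUSH 12 → 29 7 12
OVER    → 29 7 12 7
SWAP    → 29 7 7 12
SWAP    → 29 7 12 7
OVER    → 29 7 12 7 12
SWAP    → 29 7 12 12 7
ADD     → 29 7 12 19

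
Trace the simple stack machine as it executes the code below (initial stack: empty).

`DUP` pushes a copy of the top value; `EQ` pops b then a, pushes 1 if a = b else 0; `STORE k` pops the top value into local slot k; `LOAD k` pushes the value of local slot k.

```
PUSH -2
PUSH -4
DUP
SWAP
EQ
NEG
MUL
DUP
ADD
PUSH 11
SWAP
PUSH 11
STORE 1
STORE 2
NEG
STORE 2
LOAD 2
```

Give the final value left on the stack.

PUSH -2  [-2]
PUSH -4  [-2, -4]
DUP      [-2, -4, -4]
SWAP     [-2, -4, -4]
EQ       [-2, 1]
NEG      [-2, -1]
MUL      [2]
DUP      [2, 2]
ADD      [4]
PUSH 11  [4, 11]
SWAP     [11, 4]
PUSH 11  [11, 4, 11]
STORE 1  [11, 4]
STORE 2  [11]
NEG      [-11]
STORE 2  []
LOAD 2   [-11]

-11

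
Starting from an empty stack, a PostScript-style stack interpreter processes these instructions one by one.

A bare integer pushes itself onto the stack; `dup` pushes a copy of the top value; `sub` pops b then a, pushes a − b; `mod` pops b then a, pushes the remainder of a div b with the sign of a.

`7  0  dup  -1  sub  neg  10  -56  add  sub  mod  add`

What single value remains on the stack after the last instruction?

7    [7]
0    [7, 0]
dup  [7, 0, 0]
-1   [7, 0, 0, -1]
sub  [7, 0, 1]
neg  [7, 0, -1]
10   [7, 0, -1, 10]
-56  [7, 0, -1, 10, -56]
add  [7, 0, -1, -46]
sub  [7, 0, 45]
mod  [7, 0]
add  [7]

7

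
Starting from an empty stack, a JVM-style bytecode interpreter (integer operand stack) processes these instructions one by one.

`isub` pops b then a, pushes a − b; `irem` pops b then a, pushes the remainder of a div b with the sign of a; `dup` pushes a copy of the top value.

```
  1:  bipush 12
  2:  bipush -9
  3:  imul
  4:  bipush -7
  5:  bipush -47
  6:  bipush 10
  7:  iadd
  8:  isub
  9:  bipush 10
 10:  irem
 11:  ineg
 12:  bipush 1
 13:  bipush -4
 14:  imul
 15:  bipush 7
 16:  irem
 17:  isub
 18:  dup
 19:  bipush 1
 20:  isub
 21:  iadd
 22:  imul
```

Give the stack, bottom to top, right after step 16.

bipush 12   12
bipush -9   12 -9
imul        -108
bipush -7   -108 -7
bipush -47  -108 -7 -47
bipush 10   -108 -7 -47 10
iadd        -108 -7 -37
isub        -108 30
bipush 10   -108 30 10
irem        -108 0
ineg        -108 0
bipush 1    -108 0 1
bipush -4   -108 0 1 -4
imul        -108 0 -4
bipush 7    -108 0 -4 7
irem        -108 0 -4

[-108, 0, -4]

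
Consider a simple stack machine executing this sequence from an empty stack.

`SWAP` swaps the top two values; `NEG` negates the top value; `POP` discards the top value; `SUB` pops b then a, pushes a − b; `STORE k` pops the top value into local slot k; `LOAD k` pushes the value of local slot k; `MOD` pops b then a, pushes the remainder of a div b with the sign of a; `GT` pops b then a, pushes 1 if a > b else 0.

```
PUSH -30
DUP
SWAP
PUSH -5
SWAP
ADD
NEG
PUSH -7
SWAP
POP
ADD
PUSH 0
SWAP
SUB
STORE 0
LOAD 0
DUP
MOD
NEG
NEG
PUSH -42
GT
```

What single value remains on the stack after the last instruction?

1

PUSH -30 -> [-30]
DUP      -> [-30, -30]
SWAP     -> [-30, -30]
PUSH -5  -> [-30, -30, -5]
SWAP     -> [-30, -5, -30]
ADD      -> [-30, -35]
NEG      -> [-30, 35]
PUSH -7  -> [-30, 35, -7]
SWAP     -> [-30, -7, 35]
POP      -> [-30, -7]
ADD      -> [-37]
PUSH 0   -> [-37, 0]
SWAP     -> [0, -37]
SUB      -> [37]
STORE 0  -> []
LOAD 0   -> [37]
DUP      -> [37, 37]
MOD      -> [0]
NEG      -> [0]
NEG      -> [0]
PUSH -42 -> [0, -42]
GT       -> [1]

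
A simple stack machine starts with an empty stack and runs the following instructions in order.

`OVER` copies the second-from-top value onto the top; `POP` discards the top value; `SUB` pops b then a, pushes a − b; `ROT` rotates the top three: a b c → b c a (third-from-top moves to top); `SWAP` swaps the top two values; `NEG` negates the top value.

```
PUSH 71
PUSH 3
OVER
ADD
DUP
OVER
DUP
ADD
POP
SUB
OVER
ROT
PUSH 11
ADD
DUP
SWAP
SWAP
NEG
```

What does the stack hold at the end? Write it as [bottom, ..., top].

PUSH 71  71
PUSH 3   71 3
OVER     71 3 71
ADD      71 74
DUP      71 74 74
OVER     71 74 74 74
DUP      71 74 74 74 74
ADD      71 74 74 148
POP      71 74 74
SUB      71 0
OVER     71 0 71
ROT      0 71 71
PUSH 11  0 71 71 11
ADD      0 71 82
DUP      0 71 82 82
SWAP     0 71 82 82
SWAP     0 71 82 82
NEG      0 71 82 -82

[0, 71, 82, -82]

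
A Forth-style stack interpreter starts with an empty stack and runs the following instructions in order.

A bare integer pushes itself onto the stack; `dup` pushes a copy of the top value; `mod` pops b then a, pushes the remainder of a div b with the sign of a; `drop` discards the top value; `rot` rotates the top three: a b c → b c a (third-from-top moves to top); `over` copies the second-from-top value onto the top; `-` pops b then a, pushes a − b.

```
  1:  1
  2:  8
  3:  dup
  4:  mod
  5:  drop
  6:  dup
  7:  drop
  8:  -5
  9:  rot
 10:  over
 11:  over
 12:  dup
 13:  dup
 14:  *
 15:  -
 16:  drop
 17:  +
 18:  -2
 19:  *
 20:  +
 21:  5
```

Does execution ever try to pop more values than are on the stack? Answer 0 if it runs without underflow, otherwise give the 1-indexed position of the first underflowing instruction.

9

1    -> [1]
8    -> [1, 8]
dup  -> [1, 8, 8]
mod  -> [1, 0]
drop -> [1]
dup  -> [1, 1]
drop -> [1]
-5   -> [1, -5]
rot  — needs 3 operands, stack has 2 → underflow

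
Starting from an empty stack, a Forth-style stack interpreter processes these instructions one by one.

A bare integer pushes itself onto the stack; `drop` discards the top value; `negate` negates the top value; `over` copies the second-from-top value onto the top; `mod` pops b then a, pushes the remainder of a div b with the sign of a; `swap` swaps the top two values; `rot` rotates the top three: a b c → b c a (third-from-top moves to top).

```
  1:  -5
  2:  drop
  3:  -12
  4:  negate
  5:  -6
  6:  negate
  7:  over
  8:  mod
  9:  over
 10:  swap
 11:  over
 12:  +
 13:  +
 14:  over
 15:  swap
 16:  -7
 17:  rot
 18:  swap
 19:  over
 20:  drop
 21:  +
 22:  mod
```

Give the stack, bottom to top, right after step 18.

-5     : [-5]
drop   : []
-12    : [-12]
negate : [12]
-6     : [12, -6]
negate : [12, 6]
over   : [12, 6, 12]
mod    : [12, 6]
over   : [12, 6, 12]
swap   : [12, 12, 6]
over   : [12, 12, 6, 12]
+      : [12, 12, 18]
+      : [12, 30]
over   : [12, 30, 12]
swap   : [12, 12, 30]
-7     : [12, 12, 30, -7]
rot    : [12, 30, -7, 12]
swap   : [12, 30, 12, -7]

[12, 30, 12, -7]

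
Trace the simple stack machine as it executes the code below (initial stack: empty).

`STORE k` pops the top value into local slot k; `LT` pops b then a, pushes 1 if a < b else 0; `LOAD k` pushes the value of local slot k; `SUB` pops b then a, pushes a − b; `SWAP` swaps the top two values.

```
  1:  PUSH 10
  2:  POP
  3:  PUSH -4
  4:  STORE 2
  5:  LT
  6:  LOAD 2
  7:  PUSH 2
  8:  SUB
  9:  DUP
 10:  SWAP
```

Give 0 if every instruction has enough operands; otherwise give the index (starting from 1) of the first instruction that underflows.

5

PUSH 10 → [10]
POP     → []
PUSH -4 → [-4]
STORE 2 → []
LT  — needs 2 operands, stack has 0 → underflow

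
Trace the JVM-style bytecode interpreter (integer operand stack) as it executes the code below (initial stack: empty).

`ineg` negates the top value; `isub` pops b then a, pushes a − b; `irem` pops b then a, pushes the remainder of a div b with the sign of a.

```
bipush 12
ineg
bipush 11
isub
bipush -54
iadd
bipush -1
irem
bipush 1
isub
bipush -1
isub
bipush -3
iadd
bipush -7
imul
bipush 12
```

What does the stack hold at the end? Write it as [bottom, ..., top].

bipush 12  : [12]
ineg       : [-12]
bipush 11  : [-12, 11]
isub       : [-23]
bipush -54 : [-23, -54]
iadd       : [-77]
bipush -1  : [-77, -1]
irem       : [0]
bipush 1   : [0, 1]
isub       : [-1]
bipush -1  : [-1, -1]
isub       : [0]
bipush -3  : [0, -3]
iadd       : [-3]
bipush -7  : [-3, -7]
imul       : [21]
bipush 12  : [21, 12]

[21, 12]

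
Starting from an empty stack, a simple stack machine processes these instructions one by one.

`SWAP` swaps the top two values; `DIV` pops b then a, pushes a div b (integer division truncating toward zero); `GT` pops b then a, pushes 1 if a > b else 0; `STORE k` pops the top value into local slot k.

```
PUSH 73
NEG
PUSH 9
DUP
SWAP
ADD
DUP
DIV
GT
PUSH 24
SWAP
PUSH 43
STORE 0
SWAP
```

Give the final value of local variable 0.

PUSH 73 : [73]
NEG     : [-73]
PUSH 9  : [-73, 9]
DUP     : [-73, 9, 9]
SWAP    : [-73, 9, 9]
ADD     : [-73, 18]
DUP     : [-73, 18, 18]
DIV     : [-73, 1]
GT      : [0]
PUSH 24 : [0, 24]
SWAP    : [24, 0]
PUSH 43 : [24, 0, 43]
STORE 0 : [24, 0]
SWAP    : [0, 24]

43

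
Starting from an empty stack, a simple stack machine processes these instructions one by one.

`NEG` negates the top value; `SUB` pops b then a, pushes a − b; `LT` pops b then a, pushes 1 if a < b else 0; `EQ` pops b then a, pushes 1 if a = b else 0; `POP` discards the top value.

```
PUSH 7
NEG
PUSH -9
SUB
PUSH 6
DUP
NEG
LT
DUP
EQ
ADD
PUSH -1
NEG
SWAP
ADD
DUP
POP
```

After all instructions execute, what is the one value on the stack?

4

PUSH 7  → 7
NEG     → -7
PUSH -9 → -7 -9
SUB     → 2
PUSH 6  → 2 6
DUP     → 2 6 6
NEG     → 2 6 -6
LT      → 2 0
DUP     → 2 0 0
EQ      → 2 1
ADD     → 3
PUSH -1 → 3 -1
NEG     → 3 1
SWAP    → 1 3
ADD     → 4
DUP     → 4 4
POP     → 4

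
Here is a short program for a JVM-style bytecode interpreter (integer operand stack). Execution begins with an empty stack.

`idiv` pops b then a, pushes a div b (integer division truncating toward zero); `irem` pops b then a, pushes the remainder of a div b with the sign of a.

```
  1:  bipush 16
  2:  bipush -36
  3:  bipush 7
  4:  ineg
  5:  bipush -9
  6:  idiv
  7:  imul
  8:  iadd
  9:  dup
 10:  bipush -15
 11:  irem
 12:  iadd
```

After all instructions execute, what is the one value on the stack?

bipush 16   [16]
bipush -36  [16, -36]
bipush 7    [16, -36, 7]
ineg        [16, -36, -7]
bipush -9   [16, -36, -7, -9]
idiv        [16, -36, 0]
imul        [16, 0]
iadd        [16]
dup         [16, 16]
bipush -15  [16, 16, -15]
irem        [16, 1]
iadd        [17]

17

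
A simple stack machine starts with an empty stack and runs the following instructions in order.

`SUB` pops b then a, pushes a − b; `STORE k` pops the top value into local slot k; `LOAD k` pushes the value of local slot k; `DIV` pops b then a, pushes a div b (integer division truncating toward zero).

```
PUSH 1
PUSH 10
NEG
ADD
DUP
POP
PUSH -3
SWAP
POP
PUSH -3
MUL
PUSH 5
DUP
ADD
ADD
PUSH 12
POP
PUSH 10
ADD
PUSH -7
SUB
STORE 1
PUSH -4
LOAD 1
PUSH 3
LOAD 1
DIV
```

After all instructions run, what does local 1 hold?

36

PUSH 1  -> 1
PUSH 10 -> 1 10
NEG     -> 1 -10
ADD     -> -9
DUP     -> -9 -9
POP     -> -9
PUSH -3 -> -9 -3
SWAP    -> -3 -9
POP     -> -3
PUSH -3 -> -3 -3
MUL     -> 9
PUSH 5  -> 9 5
DUP     -> 9 5 5
ADD     -> 9 10
ADD     -> 19
PUSH 12 -> 19 12
POP     -> 19
PUSH 10 -> 19 10
ADD     -> 29
PUSH -7 -> 29 -7
SUB     -> 36
STORE 1 -> (empty)
PUSH -4 -> -4
LOAD 1  -> -4 36
PUSH 3  -> -4 36 3
LOAD 1  -> -4 36 3 36
DIV     -> -4 36 0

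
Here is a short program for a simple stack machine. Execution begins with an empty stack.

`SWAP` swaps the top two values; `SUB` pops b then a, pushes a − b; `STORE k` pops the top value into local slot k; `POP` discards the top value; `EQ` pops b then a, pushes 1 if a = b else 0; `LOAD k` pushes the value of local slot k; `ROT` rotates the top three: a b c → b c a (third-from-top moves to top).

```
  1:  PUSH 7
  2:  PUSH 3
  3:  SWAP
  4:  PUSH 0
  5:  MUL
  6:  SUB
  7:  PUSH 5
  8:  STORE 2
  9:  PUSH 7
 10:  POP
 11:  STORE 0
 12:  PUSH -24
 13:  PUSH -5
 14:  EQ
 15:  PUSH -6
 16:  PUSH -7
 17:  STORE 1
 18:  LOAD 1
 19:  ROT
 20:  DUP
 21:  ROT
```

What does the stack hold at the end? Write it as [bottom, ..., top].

PUSH 7   : 7
PUSH 3   : 7 3
SWAP     : 3 7
PUSH 0   : 3 7 0
MUL      : 3 0
SUB      : 3
PUSH 5   : 3 5
STORE 2  : 3
PUSH 7   : 3 7
POP      : 3
STORE 0  : (empty)
PUSH -24 : -24
PUSH -5  : -24 -5
EQ       : 0
PUSH -6  : 0 -6
PUSH -7  : 0 -6 -7
STORE 1  : 0 -6
LOAD 1   : 0 -6 -7
ROT      : -6 -7 0
DUP      : -6 -7 0 0
ROT      : -6 0 0 -7

[-6, 0, 0, -7]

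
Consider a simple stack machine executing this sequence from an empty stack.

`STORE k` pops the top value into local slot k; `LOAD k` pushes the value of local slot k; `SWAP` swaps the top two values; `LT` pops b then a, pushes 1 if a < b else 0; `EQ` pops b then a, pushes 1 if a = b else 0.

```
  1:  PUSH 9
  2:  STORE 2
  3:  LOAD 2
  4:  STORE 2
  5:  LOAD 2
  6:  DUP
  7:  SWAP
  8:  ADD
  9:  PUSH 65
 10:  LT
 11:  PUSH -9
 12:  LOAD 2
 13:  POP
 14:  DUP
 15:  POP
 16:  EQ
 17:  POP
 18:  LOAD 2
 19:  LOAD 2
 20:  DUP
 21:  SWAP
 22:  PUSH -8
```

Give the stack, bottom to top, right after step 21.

PUSH 9  → [9]
STORE 2 → []
LOAD 2  → [9]
STORE 2 → []
LOAD 2  → [9]
DUP     → [9, 9]
SWAP    → [9, 9]
ADD     → [18]
PUSH 65 → [18, 65]
LT      → [1]
PUSH -9 → [1, -9]
LOAD 2  → [1, -9, 9]
POP     → [1, -9]
DUP     → [1, -9, -9]
POP     → [1, -9]
EQ      → [0]
POP     → []
LOAD 2  → [9]
LOAD 2  → [9, 9]
DUP     → [9, 9, 9]
SWAP    → [9, 9, 9]

[9, 9, 9]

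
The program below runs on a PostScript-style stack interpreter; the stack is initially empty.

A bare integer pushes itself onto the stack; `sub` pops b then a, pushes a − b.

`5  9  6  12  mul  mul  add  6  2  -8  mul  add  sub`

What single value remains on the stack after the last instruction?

663

5    5
9    5 9
6    5 9 6
12   5 9 6 12
mul  5 9 72
mul  5 648
add  653
6    653 6
2    653 6 2
-8   653 6 2 -8
mul  653 6 -16
add  653 -10
sub  663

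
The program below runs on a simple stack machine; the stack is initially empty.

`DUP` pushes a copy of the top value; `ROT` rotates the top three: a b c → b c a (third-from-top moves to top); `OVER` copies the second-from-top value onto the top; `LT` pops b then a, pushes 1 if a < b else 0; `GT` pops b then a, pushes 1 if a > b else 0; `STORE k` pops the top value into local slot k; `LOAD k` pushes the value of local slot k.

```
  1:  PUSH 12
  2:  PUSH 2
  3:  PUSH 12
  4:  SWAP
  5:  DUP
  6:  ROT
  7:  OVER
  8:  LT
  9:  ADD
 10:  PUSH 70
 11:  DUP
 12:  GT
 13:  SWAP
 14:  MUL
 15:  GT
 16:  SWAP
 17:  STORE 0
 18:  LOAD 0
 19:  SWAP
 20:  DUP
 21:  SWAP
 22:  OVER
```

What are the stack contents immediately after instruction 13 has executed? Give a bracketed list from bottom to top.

PUSH 12 -> 12
PUSH 2  -> 12 2
PUSH 12 -> 12 2 12
SWAP    -> 12 12 2
DUP     -> 12 12 2 2
ROT     -> 12 2 2 12
OVER    -> 12 2 2 12 2
LT      -> 12 2 2 0
ADD     -> 12 2 2
PUSH 70 -> 12 2 2 70
DUP     -> 12 2 2 70 70
GT      -> 12 2 2 0
SWAP    -> 12 2 0 2

[12, 2, 0, 2]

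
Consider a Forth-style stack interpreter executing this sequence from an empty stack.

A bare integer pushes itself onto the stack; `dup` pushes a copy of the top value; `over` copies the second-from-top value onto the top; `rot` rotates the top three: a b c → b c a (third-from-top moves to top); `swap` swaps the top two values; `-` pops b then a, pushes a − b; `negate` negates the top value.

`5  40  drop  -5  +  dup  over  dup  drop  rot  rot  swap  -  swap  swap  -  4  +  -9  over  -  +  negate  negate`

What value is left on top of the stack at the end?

5      -> 5
40     -> 5 40
drop   -> 5
-5     -> 5 -5
+      -> 0
dup    -> 0 0
over   -> 0 0 0
dup    -> 0 0 0 0
drop   -> 0 0 0
rot    -> 0 0 0
rot    -> 0 0 0
swap   -> 0 0 0
-      -> 0 0
swap   -> 0 0
swap   -> 0 0
-      -> 0
4      -> 0 4
+      -> 4
-9     -> 4 -9
over   -> 4 -9 4
-      -> 4 -13
+      -> -9
negate -> 9
negate -> -9

-9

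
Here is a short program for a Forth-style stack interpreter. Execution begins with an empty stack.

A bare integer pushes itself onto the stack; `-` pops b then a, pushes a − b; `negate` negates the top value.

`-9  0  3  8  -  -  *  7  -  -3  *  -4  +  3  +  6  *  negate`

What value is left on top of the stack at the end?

-930

-9     -> -9
0      -> -9 0
3      -> -9 0 3
8      -> -9 0 3 8
-      -> -9 0 -5
-      -> -9 5
*      -> -45
7      -> -45 7
-      -> -52
-3     -> -52 -3
*      -> 156
-4     -> 156 -4
+      -> 152
3      -> 152 3
+      -> 155
6      -> 155 6
*      -> 930
negate -> -930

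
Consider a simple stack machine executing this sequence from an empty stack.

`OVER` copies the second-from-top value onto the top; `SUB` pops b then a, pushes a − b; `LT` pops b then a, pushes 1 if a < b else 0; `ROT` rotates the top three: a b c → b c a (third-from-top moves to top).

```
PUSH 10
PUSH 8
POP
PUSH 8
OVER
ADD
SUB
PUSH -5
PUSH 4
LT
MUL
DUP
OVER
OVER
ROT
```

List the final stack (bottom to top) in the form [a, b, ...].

[-8, -8, -8, -8]

PUSH 10 → [10]
PUSH 8  → [10, 8]
POP     → [10]
PUSH 8  → [10, 8]
OVER    → [10, 8, 10]
ADD     → [10, 18]
SUB     → [-8]
PUSH -5 → [-8, -5]
PUSH 4  → [-8, -5, 4]
LT      → [-8, 1]
MUL     → [-8]
DUP     → [-8, -8]
OVER    → [-8, -8, -8]
OVER    → [-8, -8, -8, -8]
ROT     → [-8, -8, -8, -8]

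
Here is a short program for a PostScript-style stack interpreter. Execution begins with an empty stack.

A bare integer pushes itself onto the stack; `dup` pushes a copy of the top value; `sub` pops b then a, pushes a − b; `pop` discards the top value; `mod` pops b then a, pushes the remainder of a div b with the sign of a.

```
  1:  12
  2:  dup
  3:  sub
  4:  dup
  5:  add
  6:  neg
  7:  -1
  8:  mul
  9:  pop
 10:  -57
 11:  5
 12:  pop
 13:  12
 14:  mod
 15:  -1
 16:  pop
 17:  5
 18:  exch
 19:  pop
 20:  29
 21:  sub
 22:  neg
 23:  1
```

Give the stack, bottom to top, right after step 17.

12  -> 12
dup -> 12 12
sub -> 0
dup -> 0 0
add -> 0
neg -> 0
-1  -> 0 -1
mul -> 0
pop -> (empty)
-57 -> -57
5   -> -57 5
pop -> -57
12  -> -57 12
mod -> -9
-1  -> -9 -1
pop -> -9
5   -> -9 5

[-9, 5]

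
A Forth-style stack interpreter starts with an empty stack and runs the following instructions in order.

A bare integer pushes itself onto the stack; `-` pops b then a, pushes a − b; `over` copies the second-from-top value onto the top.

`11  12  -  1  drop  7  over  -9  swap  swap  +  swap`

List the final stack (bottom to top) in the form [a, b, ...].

[-1, -10, 7]

11   : [11]
12   : [11, 12]
-    : [-1]
1    : [-1, 1]
drop : [-1]
7    : [-1, 7]
over : [-1, 7, -1]
-9   : [-1, 7, -1, -9]
swap : [-1, 7, -9, -1]
swap : [-1, 7, -1, -9]
+    : [-1, 7, -10]
swap : [-1, -10, 7]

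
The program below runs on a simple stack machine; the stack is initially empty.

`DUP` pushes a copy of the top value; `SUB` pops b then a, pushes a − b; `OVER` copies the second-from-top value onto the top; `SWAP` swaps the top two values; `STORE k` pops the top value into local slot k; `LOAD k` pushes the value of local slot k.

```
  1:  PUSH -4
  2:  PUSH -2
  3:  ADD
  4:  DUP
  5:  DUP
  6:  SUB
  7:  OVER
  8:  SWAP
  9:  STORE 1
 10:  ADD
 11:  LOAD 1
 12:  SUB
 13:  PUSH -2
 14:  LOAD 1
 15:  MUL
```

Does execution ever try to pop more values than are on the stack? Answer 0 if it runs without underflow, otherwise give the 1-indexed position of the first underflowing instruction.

PUSH -4 : [-4]
PUSH -2 : [-4, -2]
ADD     : [-6]
DUP     : [-6, -6]
DUP     : [-6, -6, -6]
SUB     : [-6, 0]
OVER    : [-6, 0, -6]
SWAP    : [-6, -6, 0]
STORE 1 : [-6, -6]
ADD     : [-12]
LOAD 1  : [-12, 0]
SUB     : [-12]
PUSH -2 : [-12, -2]
LOAD 1  : [-12, -2, 0]
MUL     : [-12, 0]

0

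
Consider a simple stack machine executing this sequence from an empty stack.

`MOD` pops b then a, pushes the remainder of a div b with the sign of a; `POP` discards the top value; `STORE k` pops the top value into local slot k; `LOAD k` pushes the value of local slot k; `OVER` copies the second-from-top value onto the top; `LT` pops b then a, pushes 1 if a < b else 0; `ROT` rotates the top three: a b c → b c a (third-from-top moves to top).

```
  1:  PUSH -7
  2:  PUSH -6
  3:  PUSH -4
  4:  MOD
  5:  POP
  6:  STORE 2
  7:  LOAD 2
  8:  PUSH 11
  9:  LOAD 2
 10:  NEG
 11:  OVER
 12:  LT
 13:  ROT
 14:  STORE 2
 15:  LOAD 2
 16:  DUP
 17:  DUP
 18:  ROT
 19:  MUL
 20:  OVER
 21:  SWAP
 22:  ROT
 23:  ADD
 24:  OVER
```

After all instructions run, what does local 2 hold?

PUSH -7 -> -7
PUSH -6 -> -7 -6
PUSH -4 -> -7 -6 -4
MOD     -> -7 -2
POP     -> -7
STORE 2 -> (empty)
LOAD 2  -> -7
PUSH 11 -> -7 11
LOAD 2  -> -7 11 -7
NEG     -> -7 11 7
OVER    -> -7 11 7 11
LT      -> -7 11 1
ROT     -> 11 1 -7
STORE 2 -> 11 1
LOAD 2  -> 11 1 -7
DUP     -> 11 1 -7 -7
DUP     -> 11 1 -7 -7 -7
ROT     -> 11 1 -7 -7 -7
MUL     -> 11 1 -7 49
OVER    -> 11 1 -7 49 -7
SWAP    -> 11 1 -7 -7 49
ROT     -> 11 1 -7 49 -7
ADD     -> 11 1 -7 42
OVER    -> 11 1 -7 42 -7

-7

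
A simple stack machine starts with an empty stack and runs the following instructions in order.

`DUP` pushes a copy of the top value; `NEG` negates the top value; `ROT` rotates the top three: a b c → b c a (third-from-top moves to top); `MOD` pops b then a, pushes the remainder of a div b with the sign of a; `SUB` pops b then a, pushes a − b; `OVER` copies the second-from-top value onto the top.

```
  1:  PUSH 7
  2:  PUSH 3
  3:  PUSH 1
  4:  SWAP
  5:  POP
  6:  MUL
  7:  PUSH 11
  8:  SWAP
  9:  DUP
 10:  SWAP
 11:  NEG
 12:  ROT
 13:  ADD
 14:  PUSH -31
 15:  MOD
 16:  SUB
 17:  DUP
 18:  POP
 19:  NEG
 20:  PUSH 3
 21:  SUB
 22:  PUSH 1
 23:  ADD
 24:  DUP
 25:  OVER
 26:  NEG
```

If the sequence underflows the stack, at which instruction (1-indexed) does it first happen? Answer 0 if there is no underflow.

PUSH 7    [7]
PUSH 3    [7, 3]
PUSH 1    [7, 3, 1]
SWAP      [7, 1, 3]
POP       [7, 1]
MUL       [7]
PUSH 11   [7, 11]
SWAP      [11, 7]
DUP       [11, 7, 7]
SWAP      [11, 7, 7]
NEG       [11, 7, -7]
ROT       [7, -7, 11]
ADD       [7, 4]
PUSH -31  [7, 4, -31]
MOD       [7, 4]
SUB       [3]
DUP       [3, 3]
POP       [3]
NEG       [-3]
PUSH 3    [-3, 3]
SUB       [-6]
PUSH 1    [-6, 1]
ADD       [-5]
DUP       [-5, -5]
OVER      [-5, -5, -5]
NEG       [-5, -5, 5]

0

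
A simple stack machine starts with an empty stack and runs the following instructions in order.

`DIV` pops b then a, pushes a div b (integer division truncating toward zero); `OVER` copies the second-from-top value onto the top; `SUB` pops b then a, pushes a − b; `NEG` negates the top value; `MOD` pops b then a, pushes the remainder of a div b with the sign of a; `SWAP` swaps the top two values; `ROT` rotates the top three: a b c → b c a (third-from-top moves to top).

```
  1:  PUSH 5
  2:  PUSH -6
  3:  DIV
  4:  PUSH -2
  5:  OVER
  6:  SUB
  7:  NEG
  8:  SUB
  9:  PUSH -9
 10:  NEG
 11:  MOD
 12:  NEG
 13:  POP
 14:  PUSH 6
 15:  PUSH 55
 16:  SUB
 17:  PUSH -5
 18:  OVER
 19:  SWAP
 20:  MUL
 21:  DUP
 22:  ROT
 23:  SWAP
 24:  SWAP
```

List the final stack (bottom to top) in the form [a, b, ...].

[245, 245, -49]

PUSH 5   5
PUSH -6  5 -6
DIV      0
PUSH -2  0 -2
OVER     0 -2 0
SUB      0 -2
NEG      0 2
SUB      -2
PUSH -9  -2 -9
NEG      -2 9
MOD      -2
NEG      2
POP      (empty)
PUSH 6   6
PUSH 55  6 55
SUB      -49
PUSH -5  -49 -5
OVER     -49 -5 -49
SWAP     -49 -49 -5
MUL      -49 245
DUP      -49 245 245
ROT      245 245 -49
SWAP     245 -49 245
SWAP     245 245 -49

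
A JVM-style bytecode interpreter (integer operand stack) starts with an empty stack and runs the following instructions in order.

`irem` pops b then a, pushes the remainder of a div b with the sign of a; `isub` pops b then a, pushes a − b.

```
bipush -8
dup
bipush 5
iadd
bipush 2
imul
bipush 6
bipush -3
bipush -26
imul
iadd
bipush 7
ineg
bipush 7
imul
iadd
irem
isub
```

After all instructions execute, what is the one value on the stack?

-2

bipush -8  : -8
dup        : -8 -8
bipush 5   : -8 -8 5
iadd       : -8 -3
bipush 2   : -8 -3 2
imul       : -8 -6
bipush 6   : -8 -6 6
bipush -3  : -8 -6 6 -3
bipush -26 : -8 -6 6 -3 -26
imul       : -8 -6 6 78
iadd       : -8 -6 84
bipush 7   : -8 -6 84 7
ineg       : -8 -6 84 -7
bipush 7   : -8 -6 84 -7 7
imul       : -8 -6 84 -49
iadd       : -8 -6 35
irem       : -8 -6
isub       : -2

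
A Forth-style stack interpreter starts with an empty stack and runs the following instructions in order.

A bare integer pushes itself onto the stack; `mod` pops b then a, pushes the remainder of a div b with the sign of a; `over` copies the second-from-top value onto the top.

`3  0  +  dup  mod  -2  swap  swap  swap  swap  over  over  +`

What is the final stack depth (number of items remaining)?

3    → [3]
0    → [3, 0]
+    → [3]
dup  → [3, 3]
mod  → [0]
-2   → [0, -2]
swap → [-2, 0]
swap → [0, -2]
swap → [-2, 0]
swap → [0, -2]
over → [0, -2, 0]
over → [0, -2, 0, -2]
+    → [0, -2, -2]

3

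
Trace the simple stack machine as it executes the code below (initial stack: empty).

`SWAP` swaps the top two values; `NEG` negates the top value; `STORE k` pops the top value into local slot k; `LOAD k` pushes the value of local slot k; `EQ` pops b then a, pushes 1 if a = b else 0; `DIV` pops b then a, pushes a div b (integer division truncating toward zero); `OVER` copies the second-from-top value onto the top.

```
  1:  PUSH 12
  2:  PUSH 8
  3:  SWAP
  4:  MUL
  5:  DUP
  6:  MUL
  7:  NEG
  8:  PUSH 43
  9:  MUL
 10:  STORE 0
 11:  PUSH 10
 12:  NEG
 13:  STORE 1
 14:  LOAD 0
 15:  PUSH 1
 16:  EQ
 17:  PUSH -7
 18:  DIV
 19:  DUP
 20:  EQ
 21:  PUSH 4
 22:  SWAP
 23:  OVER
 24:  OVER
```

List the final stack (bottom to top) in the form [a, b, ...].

[4, 1, 4, 1]

PUSH 12 : [12]
PUSH 8  : [12, 8]
SWAP    : [8, 12]
MUL     : [96]
DUP     : [96, 96]
MUL     : [9216]
NEG     : [-9216]
PUSH 43 : [-9216, 43]
MUL     : [-396288]
STORE 0 : []
PUSH 10 : [10]
NEG     : [-10]
STORE 1 : []
LOAD 0  : [-396288]
PUSH 1  : [-396288, 1]
EQ      : [0]
PUSH -7 : [0, -7]
DIV     : [0]
DUP     : [0, 0]
EQ      : [1]
PUSH 4  : [1, 4]
SWAP    : [4, 1]
OVER    : [4, 1, 4]
OVER    : [4, 1, 4, 1]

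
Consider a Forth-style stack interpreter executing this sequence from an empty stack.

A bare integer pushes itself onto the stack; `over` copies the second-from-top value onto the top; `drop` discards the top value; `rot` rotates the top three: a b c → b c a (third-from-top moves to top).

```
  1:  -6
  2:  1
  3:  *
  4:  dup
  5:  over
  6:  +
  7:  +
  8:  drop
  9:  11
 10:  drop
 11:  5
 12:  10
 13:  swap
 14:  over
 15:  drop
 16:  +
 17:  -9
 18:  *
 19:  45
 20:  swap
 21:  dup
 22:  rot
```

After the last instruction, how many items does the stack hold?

3

-6   -> -6
1    -> -6 1
*    -> -6
dup  -> -6 -6
over -> -6 -6 -6
+    -> -6 -12
+    -> -18
drop -> (empty)
11   -> 11
drop -> (empty)
5    -> 5
10   -> 5 10
swap -> 10 5
over -> 10 5 10
drop -> 10 5
+    -> 15
-9   -> 15 -9
*    -> -135
45   -> -135 45
swap -> 45 -135
dup  -> 45 -135 -135
rot  -> -135 -135 45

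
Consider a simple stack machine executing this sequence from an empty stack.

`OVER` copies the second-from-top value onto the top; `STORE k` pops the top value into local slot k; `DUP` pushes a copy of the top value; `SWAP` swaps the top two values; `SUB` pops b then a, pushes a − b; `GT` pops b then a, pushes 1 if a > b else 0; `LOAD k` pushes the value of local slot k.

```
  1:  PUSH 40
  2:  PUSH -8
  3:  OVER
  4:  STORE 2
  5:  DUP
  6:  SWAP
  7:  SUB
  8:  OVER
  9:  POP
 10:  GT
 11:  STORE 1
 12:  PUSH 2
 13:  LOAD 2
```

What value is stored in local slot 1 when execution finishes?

1

PUSH 40 -> [40]
PUSH -8 -> [40, -8]
OVER    -> [40, -8, 40]
STORE 2 -> [40, -8]
DUP     -> [40, -8, -8]
SWAP    -> [40, -8, -8]
SUB     -> [40, 0]
OVER    -> [40, 0, 40]
POP     -> [40, 0]
GT      -> [1]
STORE 1 -> []
PUSH 2  -> [2]
LOAD 2  -> [2, 40]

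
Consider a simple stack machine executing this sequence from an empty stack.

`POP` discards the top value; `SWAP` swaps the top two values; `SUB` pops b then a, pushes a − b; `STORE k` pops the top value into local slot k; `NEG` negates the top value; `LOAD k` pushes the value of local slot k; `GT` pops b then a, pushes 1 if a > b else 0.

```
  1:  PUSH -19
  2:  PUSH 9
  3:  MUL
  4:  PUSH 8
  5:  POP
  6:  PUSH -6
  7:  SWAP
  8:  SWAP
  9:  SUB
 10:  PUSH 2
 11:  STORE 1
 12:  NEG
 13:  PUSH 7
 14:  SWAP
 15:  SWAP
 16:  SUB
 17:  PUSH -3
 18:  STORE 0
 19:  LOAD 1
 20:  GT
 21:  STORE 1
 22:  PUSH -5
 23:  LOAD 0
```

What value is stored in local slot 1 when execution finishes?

1

PUSH -19 : [-19]
PUSH 9   : [-19, 9]
MUL      : [-171]
PUSH 8   : [-171, 8]
POP      : [-171]
PUSH -6  : [-171, -6]
SWAP     : [-6, -171]
SWAP     : [-171, -6]
SUB      : [-165]
PUSH 2   : [-165, 2]
STORE 1  : [-165]
NEG      : [165]
PUSH 7   : [165, 7]
SWAP     : [7, 165]
SWAP     : [165, 7]
SUB      : [158]
PUSH -3  : [158, -3]
STORE 0  : [158]
LOAD 1   : [158, 2]
GT       : [1]
STORE 1  : []
PUSH -5  : [-5]
LOAD 0   : [-5, -3]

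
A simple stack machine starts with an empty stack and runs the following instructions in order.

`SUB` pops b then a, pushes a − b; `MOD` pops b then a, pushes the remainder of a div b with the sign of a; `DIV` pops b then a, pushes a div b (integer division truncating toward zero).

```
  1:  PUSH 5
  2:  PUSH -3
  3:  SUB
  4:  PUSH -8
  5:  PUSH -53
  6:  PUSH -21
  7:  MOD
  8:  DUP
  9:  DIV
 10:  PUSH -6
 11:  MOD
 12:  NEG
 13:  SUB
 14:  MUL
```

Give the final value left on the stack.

PUSH 5   : [5]
PUSH -3  : [5, -3]
SUB      : [8]
PUSH -8  : [8, -8]
PUSH -53 : [8, -8, -53]
PUSH -21 : [8, -8, -53, -21]
MOD      : [8, -8, -11]
DUP      : [8, -8, -11, -11]
DIV      : [8, -8, 1]
PUSH -6  : [8, -8, 1, -6]
MOD      : [8, -8, 1]
NEG      : [8, -8, -1]
SUB      : [8, -7]
MUL      : [-56]

-56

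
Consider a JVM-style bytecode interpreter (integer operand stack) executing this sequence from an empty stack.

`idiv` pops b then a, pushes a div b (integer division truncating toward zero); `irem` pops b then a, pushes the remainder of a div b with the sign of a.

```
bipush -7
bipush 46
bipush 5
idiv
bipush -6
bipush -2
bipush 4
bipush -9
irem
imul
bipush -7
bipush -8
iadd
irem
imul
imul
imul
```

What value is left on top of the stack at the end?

-3024

bipush -7 : -7
bipush 46 : -7 46
bipush 5  : -7 46 5
idiv      : -7 9
bipush -6 : -7 9 -6
bipush -2 : -7 9 -6 -2
bipush 4  : -7 9 -6 -2 4
bipush -9 : -7 9 -6 -2 4 -9
irem      : -7 9 -6 -2 4
imul      : -7 9 -6 -8
bipush -7 : -7 9 -6 -8 -7
bipush -8 : -7 9 -6 -8 -7 -8
iadd      : -7 9 -6 -8 -15
irem      : -7 9 -6 -8
imul      : -7 9 48
imul      : -7 432
imul      : -3024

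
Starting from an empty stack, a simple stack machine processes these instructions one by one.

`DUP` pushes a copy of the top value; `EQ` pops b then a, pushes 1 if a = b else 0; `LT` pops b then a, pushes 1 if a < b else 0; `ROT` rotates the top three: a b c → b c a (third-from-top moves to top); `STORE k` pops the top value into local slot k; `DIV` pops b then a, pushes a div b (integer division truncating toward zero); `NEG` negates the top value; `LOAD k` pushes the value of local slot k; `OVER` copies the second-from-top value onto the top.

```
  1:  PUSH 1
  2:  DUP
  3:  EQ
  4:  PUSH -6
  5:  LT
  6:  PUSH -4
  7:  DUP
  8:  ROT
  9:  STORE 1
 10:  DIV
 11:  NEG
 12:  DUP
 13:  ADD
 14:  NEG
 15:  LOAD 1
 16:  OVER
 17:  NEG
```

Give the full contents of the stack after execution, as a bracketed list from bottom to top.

[2, 0, -2]

PUSH 1   [1]
DUP      [1, 1]
EQ       [1]
PUSH -6  [1, -6]
LT       [0]
PUSH -4  [0, -4]
DUP      [0, -4, -4]
ROT      [-4, -4, 0]
STORE 1  [-4, -4]
DIV      [1]
NEG      [-1]
DUP      [-1, -1]
ADD      [-2]
NEG      [2]
LOAD 1   [2, 0]
OVER     [2, 0, 2]
NEG      [2, 0, -2]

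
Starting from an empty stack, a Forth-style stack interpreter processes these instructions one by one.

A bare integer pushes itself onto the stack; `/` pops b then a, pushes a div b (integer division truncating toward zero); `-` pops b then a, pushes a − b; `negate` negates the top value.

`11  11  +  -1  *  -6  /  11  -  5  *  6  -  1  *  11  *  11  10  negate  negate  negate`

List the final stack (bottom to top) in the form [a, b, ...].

[-506, 11, -10]

11     -> 11
11     -> 11 11
+      -> 22
-1     -> 22 -1
*      -> -22
-6     -> -22 -6
/      -> 3
11     -> 3 11
-      -> -8
5      -> -8 5
*      -> -40
6      -> -40 6
-      -> -46
1      -> -46 1
*      -> -46
11     -> -46 11
*      -> -506
11     -> -506 11
10     -> -506 11 10
negate -> -506 11 -10
negate -> -506 11 10
negate -> -506 11 -10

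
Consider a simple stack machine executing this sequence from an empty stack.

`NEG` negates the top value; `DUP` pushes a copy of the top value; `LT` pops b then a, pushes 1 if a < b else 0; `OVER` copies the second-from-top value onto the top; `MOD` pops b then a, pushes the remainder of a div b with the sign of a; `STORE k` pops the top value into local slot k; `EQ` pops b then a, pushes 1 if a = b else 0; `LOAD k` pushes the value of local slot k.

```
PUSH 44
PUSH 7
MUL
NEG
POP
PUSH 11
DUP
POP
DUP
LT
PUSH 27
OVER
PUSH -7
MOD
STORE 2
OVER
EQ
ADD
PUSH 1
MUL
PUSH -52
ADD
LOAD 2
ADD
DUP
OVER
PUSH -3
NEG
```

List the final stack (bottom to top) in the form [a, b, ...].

[-52, -52, -52, 3]

PUSH 44  → [44]
PUSH 7   → [44, 7]
MUL      → [308]
NEG      → [-308]
POP      → []
PUSH 11  → [11]
DUP      → [11, 11]
POP      → [11]
DUP      → [11, 11]
LT       → [0]
PUSH 27  → [0, 27]
OVER     → [0, 27, 0]
PUSH -7  → [0, 27, 0, -7]
MOD      → [0, 27, 0]
STORE 2  → [0, 27]
OVER     → [0, 27, 0]
EQ       → [0, 0]
ADD      → [0]
PUSH 1   → [0, 1]
MUL      → [0]
PUSH -52 → [0, -52]
ADD      → [-52]
LOAD 2   → [-52, 0]
ADD      → [-52]
DUP      → [-52, -52]
OVER     → [-52, -52, -52]
PUSH -3  → [-52, -52, -52, -3]
NEG      → [-52, -52, -52, 3]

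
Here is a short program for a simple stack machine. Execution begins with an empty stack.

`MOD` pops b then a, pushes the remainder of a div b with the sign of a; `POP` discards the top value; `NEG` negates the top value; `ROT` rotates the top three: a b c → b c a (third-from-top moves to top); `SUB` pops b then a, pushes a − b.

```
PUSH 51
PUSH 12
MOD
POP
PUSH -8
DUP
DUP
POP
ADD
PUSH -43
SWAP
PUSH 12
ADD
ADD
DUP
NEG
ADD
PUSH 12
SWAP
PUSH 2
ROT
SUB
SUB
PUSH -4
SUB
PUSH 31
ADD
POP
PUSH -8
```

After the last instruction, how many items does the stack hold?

PUSH 51  -> 51
PUSH 12  -> 51 12
MOD      -> 3
POP      -> (empty)
PUSH -8  -> -8
DUP      -> -8 -8
DUP      -> -8 -8 -8
POP      -> -8 -8
ADD      -> -16
PUSH -43 -> -16 -43
SWAP     -> -43 -16
PUSH 12  -> -43 -16 12
ADD      -> -43 -4
ADD      -> -47
DUP      -> -47 -47
NEG      -> -47 47
ADD      -> 0
PUSH 12  -> 0 12
SWAP     -> 12 0
PUSH 2   -> 12 0 2
ROT      -> 0 2 12
SUB      -> 0 -10
SUB      -> 10
PUSH -4  -> 10 -4
SUB      -> 14
PUSH 31  -> 14 31
ADD      -> 45
POP      -> (empty)
PUSH -8  -> -8

1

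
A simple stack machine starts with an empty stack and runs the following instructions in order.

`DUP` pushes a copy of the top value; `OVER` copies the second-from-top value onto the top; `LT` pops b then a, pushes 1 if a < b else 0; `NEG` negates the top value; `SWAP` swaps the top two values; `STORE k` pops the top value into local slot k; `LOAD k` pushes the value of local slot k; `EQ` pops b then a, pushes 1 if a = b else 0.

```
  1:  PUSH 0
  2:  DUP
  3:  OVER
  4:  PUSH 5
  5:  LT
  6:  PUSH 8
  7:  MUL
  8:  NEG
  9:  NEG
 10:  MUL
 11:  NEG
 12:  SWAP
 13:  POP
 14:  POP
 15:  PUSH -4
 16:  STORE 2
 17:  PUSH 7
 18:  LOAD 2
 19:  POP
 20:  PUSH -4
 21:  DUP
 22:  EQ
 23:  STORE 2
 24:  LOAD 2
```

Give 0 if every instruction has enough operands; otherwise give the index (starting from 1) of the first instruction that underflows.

0

PUSH 0  → 0
DUP     → 0 0
OVER    → 0 0 0
PUSH 5  → 0 0 0 5
LT      → 0 0 1
PUSH 8  → 0 0 1 8
MUL     → 0 0 8
NEG     → 0 0 -8
NEG     → 0 0 8
MUL     → 0 0
NEG     → 0 0
SWAP    → 0 0
POP     → 0
POP     → (empty)
PUSH -4 → -4
STORE 2 → (empty)
PUSH 7  → 7
LOAD 2  → 7 -4
POP     → 7
PUSH -4 → 7 -4
DUP     → 7 -4 -4
EQ      → 7 1
STORE 2 → 7
LOAD 2  → 7 1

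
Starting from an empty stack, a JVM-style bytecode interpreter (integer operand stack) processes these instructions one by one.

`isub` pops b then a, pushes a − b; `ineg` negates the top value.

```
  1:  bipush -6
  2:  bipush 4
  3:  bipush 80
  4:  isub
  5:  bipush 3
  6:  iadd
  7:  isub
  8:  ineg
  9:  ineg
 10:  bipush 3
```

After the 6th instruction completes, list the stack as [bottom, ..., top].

bipush -6 -> [-6]
bipush 4  -> [-6, 4]
bipush 80 -> [-6, 4, 80]
isub      -> [-6, -76]
bipush 3  -> [-6, -76, 3]
iadd      -> [-6, -73]

[-6, -73]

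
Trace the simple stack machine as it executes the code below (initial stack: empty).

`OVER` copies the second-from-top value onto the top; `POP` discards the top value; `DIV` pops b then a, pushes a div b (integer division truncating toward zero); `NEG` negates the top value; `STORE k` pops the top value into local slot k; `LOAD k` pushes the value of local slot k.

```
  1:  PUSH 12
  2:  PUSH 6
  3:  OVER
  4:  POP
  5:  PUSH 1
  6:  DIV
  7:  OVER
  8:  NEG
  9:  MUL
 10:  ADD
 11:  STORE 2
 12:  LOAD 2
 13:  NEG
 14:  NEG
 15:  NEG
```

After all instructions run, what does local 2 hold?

PUSH 12 : [12]
PUSH 6  : [12, 6]
OVER    : [12, 6, 12]
POP     : [12, 6]
PUSH 1  : [12, 6, 1]
DIV     : [12, 6]
OVER    : [12, 6, 12]
NEG     : [12, 6, -12]
MUL     : [12, -72]
ADD     : [-60]
STORE 2 : []
LOAD 2  : [-60]
NEG     : [60]
NEG     : [-60]
NEG     : [60]

-60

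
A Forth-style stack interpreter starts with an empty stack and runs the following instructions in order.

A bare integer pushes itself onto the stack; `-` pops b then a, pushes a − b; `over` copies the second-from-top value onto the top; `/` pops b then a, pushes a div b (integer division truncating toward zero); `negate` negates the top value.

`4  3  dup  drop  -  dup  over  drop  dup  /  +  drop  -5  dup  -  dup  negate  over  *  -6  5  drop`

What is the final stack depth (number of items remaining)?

3

4       4
3       4 3
dup     4 3 3
drop    4 3
-       1
dup     1 1
over    1 1 1
drop    1 1
dup     1 1 1
/       1 1
+       2
drop    (empty)
-5      -5
dup     -5 -5
-       0
dup     0 0
negate  0 0
over    0 0 0
*       0 0
-6      0 0 -6
5       0 0 -6 5
drop    0 0 -6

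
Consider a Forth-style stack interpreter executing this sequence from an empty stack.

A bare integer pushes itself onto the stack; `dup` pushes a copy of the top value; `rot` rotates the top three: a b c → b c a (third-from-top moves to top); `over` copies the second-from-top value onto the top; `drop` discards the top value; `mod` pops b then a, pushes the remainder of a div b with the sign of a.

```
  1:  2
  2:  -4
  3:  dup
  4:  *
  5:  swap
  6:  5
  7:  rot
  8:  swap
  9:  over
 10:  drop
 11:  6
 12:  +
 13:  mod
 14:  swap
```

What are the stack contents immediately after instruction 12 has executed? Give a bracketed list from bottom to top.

[2, 16, 11]

2     2
-4    2 -4
dup   2 -4 -4
*     2 16
swap  16 2
5     16 2 5
rot   2 5 16
swap  2 16 5
over  2 16 5 16
drop  2 16 5
6     2 16 5 6
+     2 16 11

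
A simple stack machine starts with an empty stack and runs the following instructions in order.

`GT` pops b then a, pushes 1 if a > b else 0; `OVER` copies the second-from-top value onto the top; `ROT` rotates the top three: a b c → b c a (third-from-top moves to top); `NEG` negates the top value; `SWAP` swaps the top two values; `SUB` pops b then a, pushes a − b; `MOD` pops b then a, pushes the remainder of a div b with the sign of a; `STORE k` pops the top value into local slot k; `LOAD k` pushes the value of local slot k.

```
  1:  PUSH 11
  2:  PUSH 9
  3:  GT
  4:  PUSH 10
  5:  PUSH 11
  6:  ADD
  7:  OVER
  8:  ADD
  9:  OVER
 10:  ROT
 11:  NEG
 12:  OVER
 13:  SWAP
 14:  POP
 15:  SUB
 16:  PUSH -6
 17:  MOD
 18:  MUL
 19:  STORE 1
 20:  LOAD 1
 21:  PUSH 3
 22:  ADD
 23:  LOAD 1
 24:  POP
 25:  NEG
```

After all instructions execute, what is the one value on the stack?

-3

PUSH 11 → 11
PUSH 9  → 11 9
GT      → 1
PUSH 10 → 1 10
PUSH 11 → 1 10 11
ADD     → 1 21
OVER    → 1 21 1
ADD     → 1 22
OVER    → 1 22 1
ROT     → 22 1 1
NEG     → 22 1 -1
OVER    → 22 1 -1 1
SWAP    → 22 1 1 -1
POP     → 22 1 1
SUB     → 22 0
PUSH -6 → 22 0 -6
MOD     → 22 0
MUL     → 0
STORE 1 → (empty)
LOAD 1  → 0
PUSH 3  → 0 3
ADD     → 3
LOAD 1  → 3 0
POP     → 3
NEG     → -3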